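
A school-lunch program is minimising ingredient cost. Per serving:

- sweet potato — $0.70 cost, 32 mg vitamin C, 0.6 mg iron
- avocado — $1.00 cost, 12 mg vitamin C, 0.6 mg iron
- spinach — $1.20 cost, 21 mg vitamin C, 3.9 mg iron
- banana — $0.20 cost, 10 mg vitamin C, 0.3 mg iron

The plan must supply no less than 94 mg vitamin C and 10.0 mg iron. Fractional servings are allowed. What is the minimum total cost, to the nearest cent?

$3.59

sweet potato only: max(94/32, 10.0/0.6) = 16.67 servings → $11.67.
avocado only: max(94/12, 10.0/0.6) = 16.67 servings → $16.67.
spinach only: max(94/21, 10.0/3.9) = 4.476 servings → $5.37.
banana only: max(94/10, 10.0/0.3) = 33.33 servings → $6.67.
sweet potato + avocado: the both-tight solution has a negative serving — not a feasible corner.
sweet potato + spinach with both tight: 1.396 servings and 2.349 servings → $3.80.
sweet potato + banana: the both-tight solution has a negative serving — not a feasible corner.
avocado + spinach with both tight: 4.579 servings and 1.86 servings → $6.81.
avocado + banana: the both-tight solution has a negative serving — not a feasible corner.
spinach + banana with both tight: 2.196 servings and 4.789 servings → $3.59.
The minimum over all feasible corners is $3.59.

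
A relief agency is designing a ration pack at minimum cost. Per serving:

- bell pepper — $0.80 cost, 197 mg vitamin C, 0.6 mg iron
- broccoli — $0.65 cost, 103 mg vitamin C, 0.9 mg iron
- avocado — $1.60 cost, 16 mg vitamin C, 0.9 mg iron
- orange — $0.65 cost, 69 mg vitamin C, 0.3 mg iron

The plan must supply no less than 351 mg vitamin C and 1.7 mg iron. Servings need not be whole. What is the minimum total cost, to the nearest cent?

$1.67

The cheapest plan sits at a corner of the feasible region — with two constraints it uses at most two foods.
bell pepper only: max(351/197, 1.7/0.6) = 2.833 servings → $2.27.
broccoli only: max(351/103, 1.7/0.9) = 3.408 servings → $2.22.
avocado only: max(351/16, 1.7/0.9) = 21.94 servings → $35.10.
orange only: max(351/69, 1.7/0.3) = 5.667 servings → $3.68.
bell pepper + broccoli with both tight: 1.219 servings and 1.076 servings → $1.67.
bell pepper + avocado with both tight: 1.722 servings and 0.7412 servings → $2.56.
bell pepper + orange: the both-tight solution has a negative serving — not a feasible corner.
broccoli + avocado: intersection lies outside the first quadrant.
broccoli + orange with both tight: 0.3846 servings and 4.513 servings → $3.18.
avocado + orange with both tight: 0.2094 servings and 5.038 servings → $3.61.
Cheapest feasible corner: $1.67.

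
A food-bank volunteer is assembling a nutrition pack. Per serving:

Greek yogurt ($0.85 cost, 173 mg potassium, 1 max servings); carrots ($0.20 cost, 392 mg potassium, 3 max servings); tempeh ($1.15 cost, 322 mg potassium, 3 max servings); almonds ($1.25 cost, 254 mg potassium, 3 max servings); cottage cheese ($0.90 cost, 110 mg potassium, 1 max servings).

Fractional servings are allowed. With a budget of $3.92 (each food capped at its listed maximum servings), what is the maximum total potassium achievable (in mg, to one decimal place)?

2105.6 mg

Potassium per dollar: carrots 1960, tempeh 280, Greek yogurt 203.5, almonds 203.2, cottage cheese 122.2.
Take 3 servings of carrots: spends $0.60, +1176.0 mg potassium (running total 1176.0 mg).
Take 2.887 servings of tempeh: spends $3.32, +929.6 mg potassium (running total 2105.6 mg).
Filling greedily by potassium-per-dollar is optimal for one linear limit, giving 2105.6 mg.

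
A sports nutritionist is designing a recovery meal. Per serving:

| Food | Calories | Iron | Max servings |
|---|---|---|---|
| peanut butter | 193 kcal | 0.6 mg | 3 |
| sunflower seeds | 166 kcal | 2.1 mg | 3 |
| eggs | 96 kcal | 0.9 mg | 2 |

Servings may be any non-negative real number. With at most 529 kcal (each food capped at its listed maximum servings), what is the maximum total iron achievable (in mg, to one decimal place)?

Iron per kcal: sunflower seeds 0.01265, eggs 0.009375, peanut butter 0.003109.
Take 3 servings of sunflower seeds: uses 498 kcal, +6.3 mg iron (running total 6.3 mg).
Take 0.3229 servings of eggs: uses 31 kcal, +0.3 mg iron (running total 6.6 mg).
Greedy by best ratio exhausts the calories allowance optimally: 6.6 mg.

6.6 mg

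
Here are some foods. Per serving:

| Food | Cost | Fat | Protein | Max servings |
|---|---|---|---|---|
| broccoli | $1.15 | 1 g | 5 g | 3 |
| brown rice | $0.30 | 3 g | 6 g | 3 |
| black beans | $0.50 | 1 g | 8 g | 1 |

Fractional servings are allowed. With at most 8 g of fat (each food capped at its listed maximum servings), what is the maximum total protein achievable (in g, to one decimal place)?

Protein per g fat: black beans 8, broccoli 5, brown rice 2.
Take 1 serving of black beans: uses 1 g fat, +8.0 g protein (running total 8.0 g).
Take 3 servings of broccoli: uses 3 g fat, +15.0 g protein (running total 23.0 g).
Take 1.333 servings of brown rice: uses 4 g fat, +8.0 g protein (running total 31.0 g).
Filling greedily by protein-per-g fat is optimal for one linear limit, giving 31.0 g.

31.0 g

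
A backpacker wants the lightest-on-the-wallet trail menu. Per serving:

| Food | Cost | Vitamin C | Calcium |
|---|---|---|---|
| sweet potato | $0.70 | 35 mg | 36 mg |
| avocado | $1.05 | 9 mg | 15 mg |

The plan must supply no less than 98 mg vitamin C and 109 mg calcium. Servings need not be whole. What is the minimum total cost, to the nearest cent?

At the optimum either one food covers both requirements or two foods hit both targets exactly; no other combination can be cheaper.
sweet potato only: max(98/35, 109/36) = 3.028 servings → $2.12.
avocado only: max(98/9, 109/15) = 10.89 servings → $11.43.
sweet potato + avocado with both tight: 2.433 servings and 1.428 servings → $3.20.
Cheapest feasible corner: $2.12.

$2.12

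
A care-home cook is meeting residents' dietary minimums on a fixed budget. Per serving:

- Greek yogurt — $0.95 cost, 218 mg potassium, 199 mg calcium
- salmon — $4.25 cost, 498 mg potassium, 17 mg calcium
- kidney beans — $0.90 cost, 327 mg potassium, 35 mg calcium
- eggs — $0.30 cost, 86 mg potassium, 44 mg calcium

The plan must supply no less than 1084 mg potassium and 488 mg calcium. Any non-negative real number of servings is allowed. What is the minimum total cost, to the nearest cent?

Two binding constraints pin down two serving amounts, so the optimal mix uses at most two foods. The candidates are each food alone (scaled to the tighter of potassium/calcium) and each pair with both constraints tight.
Greek yogurt only: max(1084/218, 488/199) = 4.972 servings → $4.72.
salmon only: max(1084/498, 488/17) = 28.71 servings → $122.00.
kidney beans only: max(1084/327, 488/35) = 13.94 servings → $12.55.
eggs only: max(1084/86, 488/44) = 12.6 servings → $3.78.
Greek yogurt + salmon with both tight: 2.354 servings and 1.146 servings → $7.11.
Greek yogurt + kidney beans with both tight: 2.118 servings and 1.903 servings → $3.72.
Greek yogurt + eggs: the both-tight solution has a negative serving — not a feasible corner.
salmon + kidney beans: the both-tight solution has a negative serving — not a feasible corner.
salmon + eggs with both tight: 0.2801 servings and 10.98 servings → $4.49.
kidney beans + eggs with both tight: 0.5034 servings and 10.69 servings → $3.66.
Cheapest feasible corner: $3.66.

$3.66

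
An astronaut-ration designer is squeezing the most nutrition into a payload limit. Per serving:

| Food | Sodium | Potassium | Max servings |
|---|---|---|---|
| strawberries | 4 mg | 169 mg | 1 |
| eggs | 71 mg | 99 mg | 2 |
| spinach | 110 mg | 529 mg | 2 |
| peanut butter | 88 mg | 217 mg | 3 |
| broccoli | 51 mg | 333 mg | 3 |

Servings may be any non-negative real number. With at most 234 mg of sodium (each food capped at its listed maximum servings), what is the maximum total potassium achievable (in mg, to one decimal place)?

1538.3 mg

Potassium per mg sodium: strawberries 42.25, broccoli 6.529, spinach 4.809, peanut butter 2.466, eggs 1.394.
Take 1 serving of strawberries: uses 4 mg sodium, +169.0 mg potassium (running total 169.0 mg).
Take 3 servings of broccoli: uses 153 mg sodium, +999.0 mg potassium (running total 1168.0 mg).
Take 0.7 servings of spinach: uses 77 mg sodium, +370.3 mg potassium (running total 1538.3 mg).
Filling greedily by potassium-per-mg sodium is optimal for one linear limit, giving 1538.3 mg.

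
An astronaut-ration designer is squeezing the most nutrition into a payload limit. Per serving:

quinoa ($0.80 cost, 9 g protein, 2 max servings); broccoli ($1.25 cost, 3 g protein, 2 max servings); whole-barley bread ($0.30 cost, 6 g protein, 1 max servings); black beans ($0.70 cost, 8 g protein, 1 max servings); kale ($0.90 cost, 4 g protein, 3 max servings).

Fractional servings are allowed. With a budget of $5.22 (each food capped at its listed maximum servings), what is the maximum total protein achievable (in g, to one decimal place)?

Protein per dollar: whole-barley bread 20, black beans 11.43, quinoa 11.25, kale 4.444, broccoli 2.4.
Take 1 serving of whole-barley bread: spends $0.30, +6.0 g protein (running total 6.0 g).
Take 1 serving of black beans: spends $0.70, +8.0 g protein (running total 14.0 g).
Take 2 servings of quinoa: spends $1.60, +18.0 g protein (running total 32.0 g).
Take 2.911 servings of kale: spends $2.62, +11.6 g protein (running total 43.6 g).
Greedy by best ratio exhausts the cost allowance optimally: 43.6 g.

43.6 g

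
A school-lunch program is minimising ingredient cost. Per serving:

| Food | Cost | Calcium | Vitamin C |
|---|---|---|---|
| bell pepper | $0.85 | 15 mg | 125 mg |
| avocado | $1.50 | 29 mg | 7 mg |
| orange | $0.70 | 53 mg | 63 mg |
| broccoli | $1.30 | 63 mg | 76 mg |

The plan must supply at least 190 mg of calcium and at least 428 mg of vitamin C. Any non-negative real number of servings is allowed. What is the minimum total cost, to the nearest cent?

$3.74

At the optimum either one food covers both requirements or two foods hit both targets exactly; no other combination can be cheaper.
bell pepper only: max(190/15, 428/125) = 12.67 servings → $10.77.
avocado only: max(190/29, 428/7) = 61.14 servings → $91.71.
orange only: max(190/53, 428/63) = 6.794 servings → $4.76.
broccoli only: max(190/63, 428/76) = 5.632 servings → $7.32.
bell pepper + avocado with both tight: 3.148 servings and 4.923 servings → $10.06.
bell pepper + orange with both tight: 1.886 servings and 3.051 servings → $3.74.
bell pepper + broccoli with both tight: 1.86 servings and 2.573 servings → $4.93.
avocado + orange: intersection lies outside the first quadrant.
avocado + broccoli: intersection lies outside the first quadrant.
orange + broccoli: intersection lies outside the first quadrant.
The minimum over all feasible corners is $3.74.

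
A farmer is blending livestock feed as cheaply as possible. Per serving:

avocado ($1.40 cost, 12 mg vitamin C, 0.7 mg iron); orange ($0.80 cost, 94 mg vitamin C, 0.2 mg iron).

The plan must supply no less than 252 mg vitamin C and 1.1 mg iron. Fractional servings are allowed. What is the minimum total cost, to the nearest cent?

With two linear requirements the optimum uses one or two foods; enumerate the corners.
avocado only: max(252/12, 1.1/0.7) = 21 servings → $29.40.
orange only: max(252/94, 1.1/0.2) = 5.5 servings → $4.40.
avocado + orange with both tight: 0.836 servings and 2.574 servings → $3.23.
Cheapest feasible corner: $3.23.

$3.23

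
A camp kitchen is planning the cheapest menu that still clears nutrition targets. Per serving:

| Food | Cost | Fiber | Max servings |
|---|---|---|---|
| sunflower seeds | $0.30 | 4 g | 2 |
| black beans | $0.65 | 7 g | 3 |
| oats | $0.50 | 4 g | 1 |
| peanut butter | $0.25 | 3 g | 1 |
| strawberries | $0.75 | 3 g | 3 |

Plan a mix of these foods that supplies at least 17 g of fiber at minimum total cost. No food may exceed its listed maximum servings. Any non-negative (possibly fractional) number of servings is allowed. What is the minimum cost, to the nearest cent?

Cost per g of fiber: sunflower seeds $0.0750, peanut butter $0.0833, black beans $0.0929, oats $0.1250, strawberries $0.2500.
Take 2 servings of sunflower seeds: +8.0 g fiber for $0.60 (total $0.60, still need 9.0 g).
Take 1 serving of peanut butter: +3.0 g fiber for $0.25 (total $0.85, still need 6.0 g).
Take 0.8571 servings of black beans: +6.0 g fiber for $0.56 (total $1.41, still need 0.0 g).
Greedy by cheapest-per-g is optimal for a single linear constraint, so the minimum cost is $1.41.

$1.41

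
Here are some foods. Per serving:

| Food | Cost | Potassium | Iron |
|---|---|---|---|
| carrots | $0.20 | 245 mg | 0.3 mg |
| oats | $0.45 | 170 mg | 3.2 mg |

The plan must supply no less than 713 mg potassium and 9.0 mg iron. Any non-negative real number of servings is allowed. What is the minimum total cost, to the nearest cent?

$1.43

Minimising a linear cost over {potassium ≥ 713, iron ≥ 9.0, servings ≥ 0} — the optimum is at a vertex, using one or two foods.
carrots only: max(713/245, 9.0/0.3) = 30 servings → $6.00.
oats only: max(713/170, 9.0/3.2) = 4.194 servings → $1.89.
carrots + oats with both tight: 1.025 servings and 2.716 servings → $1.43.
Cheapest feasible corner: $1.43.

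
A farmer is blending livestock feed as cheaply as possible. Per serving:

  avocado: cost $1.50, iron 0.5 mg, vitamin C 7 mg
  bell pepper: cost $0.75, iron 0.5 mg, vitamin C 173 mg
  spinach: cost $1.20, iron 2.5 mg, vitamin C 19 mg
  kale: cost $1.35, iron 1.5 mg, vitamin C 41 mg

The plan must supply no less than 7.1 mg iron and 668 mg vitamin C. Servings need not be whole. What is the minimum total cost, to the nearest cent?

$5.26

This is a tiny linear program; its minimum lies at a vertex of the feasible set. List the vertices and price them.
avocado only: max(7.1/0.5, 668/7) = 95.43 servings → $143.14.
bell pepper only: max(7.1/0.5, 668/173) = 14.2 servings → $10.65.
spinach only: max(7.1/2.5, 668/19) = 35.16 servings → $42.19.
kale only: max(7.1/1.5, 668/41) = 16.29 servings → $22.00.
avocado + bell pepper with both tight: 10.77 servings and 3.425 servings → $18.73.
avocado + spinach with both targets exact would need a negative amount; discard.
avocado + kale: intersection lies outside the first quadrant.
bell pepper + spinach with both tight: 3.629 servings and 2.114 servings → $5.26.
bell pepper + kale with both tight: 2.974 servings and 3.742 servings → $7.28.
spinach + kale: the both-tight solution has a negative serving — not a feasible corner.
So the least-cost plan costs $5.26.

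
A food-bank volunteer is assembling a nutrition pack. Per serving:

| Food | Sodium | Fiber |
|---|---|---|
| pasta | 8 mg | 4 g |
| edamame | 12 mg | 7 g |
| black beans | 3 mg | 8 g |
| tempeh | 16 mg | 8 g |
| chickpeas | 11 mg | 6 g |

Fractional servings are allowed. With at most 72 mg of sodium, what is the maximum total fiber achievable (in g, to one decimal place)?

192.0 g

Fiber per mg sodium: black beans 2.667, edamame 0.5833, chickpeas 0.5455, pasta 0.5, tempeh 0.5.
With no serving limits, spend the whole sodium allowance on black beans: 72 mg / 3 mg × 8 g = 192.0 g.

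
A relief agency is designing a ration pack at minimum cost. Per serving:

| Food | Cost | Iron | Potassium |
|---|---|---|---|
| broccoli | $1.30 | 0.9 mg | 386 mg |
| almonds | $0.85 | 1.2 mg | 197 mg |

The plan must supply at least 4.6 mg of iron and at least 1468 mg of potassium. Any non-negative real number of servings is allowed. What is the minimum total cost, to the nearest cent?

The cheapest plan sits at a corner of the feasible region — with two constraints it uses at most two foods.
broccoli only: max(4.6/0.9, 1468/386) = 5.111 servings → $6.64.
almonds only: max(4.6/1.2, 1468/197) = 7.452 servings → $6.33.
broccoli + almonds with both tight: 2.992 servings and 1.589 servings → $5.24.
The minimum over all feasible corners is $5.24.

$5.24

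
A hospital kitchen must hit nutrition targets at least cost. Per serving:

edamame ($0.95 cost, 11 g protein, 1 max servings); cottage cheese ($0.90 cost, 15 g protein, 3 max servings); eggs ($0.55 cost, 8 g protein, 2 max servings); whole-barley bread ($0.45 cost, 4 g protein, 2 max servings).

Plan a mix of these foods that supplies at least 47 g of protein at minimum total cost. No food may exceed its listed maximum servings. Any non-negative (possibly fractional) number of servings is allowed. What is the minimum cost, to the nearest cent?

$2.84

Cost per g of protein: cottage cheese $0.0600, eggs $0.0688, edamame $0.0864, whole-barley bread $0.1125.
Take 3 servings of cottage cheese: +45.0 g protein for $2.70 (total $2.70, still need 2.0 g).
Take 0.25 servings of eggs: +2.0 g protein for $0.14 (total $2.84, still need 0.0 g).
Greedy by cheapest-per-g is optimal for a single linear constraint, so the minimum cost is $2.84.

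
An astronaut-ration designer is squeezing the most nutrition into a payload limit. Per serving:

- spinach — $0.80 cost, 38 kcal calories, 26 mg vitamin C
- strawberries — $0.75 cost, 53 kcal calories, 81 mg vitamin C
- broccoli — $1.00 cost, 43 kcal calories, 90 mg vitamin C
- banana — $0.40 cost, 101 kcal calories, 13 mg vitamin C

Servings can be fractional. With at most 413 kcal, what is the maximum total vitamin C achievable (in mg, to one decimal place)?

864.4 mg

Vitamin C per kcal: broccoli 2.093, strawberries 1.528, spinach 0.6842, banana 0.1287.
With no serving limits, spend the whole calories allowance on broccoli: 413 kcal / 43 kcal × 90 mg = 864.4 mg.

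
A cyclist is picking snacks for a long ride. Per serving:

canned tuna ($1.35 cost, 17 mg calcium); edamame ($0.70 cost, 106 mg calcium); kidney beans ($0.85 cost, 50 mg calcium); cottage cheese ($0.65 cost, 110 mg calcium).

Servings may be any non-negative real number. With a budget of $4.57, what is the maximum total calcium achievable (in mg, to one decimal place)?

773.4 mg

Calcium per dollar: cottage cheese 169.2, edamame 151.4, kidney beans 58.82, canned tuna 12.59.
With no serving limits, spend the whole cost allowance on cottage cheese: $4.57 / $0.65 × 110 mg = 773.4 mg.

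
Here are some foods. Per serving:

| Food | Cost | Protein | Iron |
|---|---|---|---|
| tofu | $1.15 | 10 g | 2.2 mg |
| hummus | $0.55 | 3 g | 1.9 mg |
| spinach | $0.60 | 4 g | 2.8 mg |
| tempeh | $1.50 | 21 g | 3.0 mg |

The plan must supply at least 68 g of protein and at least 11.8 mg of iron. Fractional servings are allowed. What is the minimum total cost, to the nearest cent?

$5.15

The cheapest plan sits at a corner of the feasible region — with two constraints it uses at most two foods.
tofu only: max(68/10, 11.8/2.2) = 6.8 servings → $7.82.
hummus only: max(68/3, 11.8/1.9) = 22.67 servings → $12.47.
spinach only: max(68/4, 11.8/2.8) = 17 servings → $10.20.
tempeh only: max(68/21, 11.8/3.0) = 3.933 servings → $5.90.
tofu + hummus: intersection lies outside the first quadrant.
tofu + spinach: intersection lies outside the first quadrant.
tofu + tempeh with both tight: 2.704 servings and 1.951 servings → $6.04.
hummus + spinach: intersection lies outside the first quadrant.
hummus + tempeh with both tight: 1.417 servings and 3.036 servings → $5.33.
spinach + tempeh with both tight: 0.9359 servings and 3.06 servings → $5.15.
The minimum over all feasible corners is $5.15.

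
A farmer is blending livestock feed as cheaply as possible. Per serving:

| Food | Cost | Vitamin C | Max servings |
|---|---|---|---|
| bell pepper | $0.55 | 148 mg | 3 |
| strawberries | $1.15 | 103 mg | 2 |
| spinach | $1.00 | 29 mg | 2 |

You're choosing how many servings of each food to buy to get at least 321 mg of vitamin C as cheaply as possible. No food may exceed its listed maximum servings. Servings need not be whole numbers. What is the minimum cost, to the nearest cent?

Cost per mg of vitamin C: bell pepper $0.0037, strawberries $0.0112, spinach $0.0345.
Take 2.169 servings of bell pepper: +321.0 mg vitamin C for $1.19 (total $1.19, still need 0.0 mg).
Greedy by cheapest-per-mg is optimal for a single linear constraint, so the minimum cost is $1.19.

$1.19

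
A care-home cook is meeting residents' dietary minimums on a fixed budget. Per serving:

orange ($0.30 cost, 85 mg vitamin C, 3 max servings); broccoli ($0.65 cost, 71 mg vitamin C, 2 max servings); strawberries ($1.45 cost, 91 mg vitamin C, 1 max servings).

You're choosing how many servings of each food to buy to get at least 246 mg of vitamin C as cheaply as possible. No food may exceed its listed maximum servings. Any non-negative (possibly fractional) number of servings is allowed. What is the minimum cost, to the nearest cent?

$0.87

Cost per mg of vitamin C: orange $0.0035, broccoli $0.0092, strawberries $0.0159.
Take 2.894 servings of orange: +246.0 mg vitamin C for $0.87 (total $0.87, still need 0.0 mg).
Filling from the cheapest source first is optimal under one linear minimum: $0.87.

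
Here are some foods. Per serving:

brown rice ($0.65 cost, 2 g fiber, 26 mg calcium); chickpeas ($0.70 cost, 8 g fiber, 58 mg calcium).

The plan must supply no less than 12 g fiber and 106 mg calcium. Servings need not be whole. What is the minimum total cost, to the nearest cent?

$1.28

Minimising a linear cost over {fiber ≥ 12, calcium ≥ 106, servings ≥ 0} — the optimum is at a vertex, using one or two foods.
brown rice only: max(12/2, 106/26) = 6 servings → $3.90.
chickpeas only: max(12/8, 106/58) = 1.828 servings → $1.28.
brown rice + chickpeas with both tight: 1.652 servings and 1.087 servings → $1.83.
The minimum over all feasible corners is $1.28.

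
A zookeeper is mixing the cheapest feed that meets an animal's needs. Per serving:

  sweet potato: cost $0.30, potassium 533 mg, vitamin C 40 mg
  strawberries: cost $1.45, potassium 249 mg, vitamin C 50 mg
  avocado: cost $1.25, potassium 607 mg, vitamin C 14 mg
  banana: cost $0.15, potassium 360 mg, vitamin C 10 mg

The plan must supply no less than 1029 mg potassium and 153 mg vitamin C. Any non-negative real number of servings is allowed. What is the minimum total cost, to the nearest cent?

At the optimum either one food covers both requirements or two foods hit both targets exactly; no other combination can be cheaper.
sweet potato only: max(1029/533, 153/40) = 3.825 servings → $1.15.
strawberries only: max(1029/249, 153/50) = 4.133 servings → $5.99.
avocado only: max(1029/607, 153/14) = 10.93 servings → $13.66.
banana only: max(1029/360, 153/10) = 15.3 servings → $2.29.
sweet potato + strawberries with both tight: 0.8001 servings and 2.42 servings → $3.75.
sweet potato + avocado: intersection lies outside the first quadrant.
sweet potato + banana: the both-tight solution has a negative serving — not a feasible corner.
strawberries + avocado with both tight: 2.921 servings and 0.4971 servings → $4.86.
strawberries + banana with both tight: 2.888 servings and 0.8609 servings → $4.32.
avocado + banana with both targets exact would need a negative amount; discard.
So the least-cost plan costs $1.15.

$1.15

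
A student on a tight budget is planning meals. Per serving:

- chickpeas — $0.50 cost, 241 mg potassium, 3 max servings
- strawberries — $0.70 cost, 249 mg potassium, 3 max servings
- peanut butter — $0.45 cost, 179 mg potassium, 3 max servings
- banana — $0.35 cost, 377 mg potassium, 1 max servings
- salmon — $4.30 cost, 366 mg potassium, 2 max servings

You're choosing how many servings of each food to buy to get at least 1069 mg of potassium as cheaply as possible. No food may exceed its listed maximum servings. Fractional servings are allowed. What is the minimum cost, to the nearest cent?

Cost per mg of potassium: banana $0.0009, chickpeas $0.0021, peanut butter $0.0025, strawberries $0.0028, salmon $0.0117.
Take 1 serving of banana: +377.0 mg potassium for $0.35 (total $0.35, still need 692.0 mg).
Take 2.871 servings of chickpeas: +692.0 mg potassium for $1.44 (total $1.79, still need 0.0 mg).
Filling from the cheapest source first is optimal under one linear minimum: $1.79.

$1.79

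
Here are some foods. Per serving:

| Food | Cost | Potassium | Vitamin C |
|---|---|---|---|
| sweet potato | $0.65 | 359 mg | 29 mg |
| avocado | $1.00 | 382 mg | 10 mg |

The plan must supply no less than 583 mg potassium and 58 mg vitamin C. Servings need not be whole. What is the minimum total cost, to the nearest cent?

This is a tiny linear program; its minimum lies at a vertex of the feasible set. List the vertices and price them.
sweet potato only: max(583/359, 58/29) = 2 servings → $1.30.
avocado only: max(583/382, 58/10) = 5.8 servings → $5.80.
sweet potato + avocado: intersection lies outside the first quadrant.
So the least-cost plan costs $1.30.

$1.30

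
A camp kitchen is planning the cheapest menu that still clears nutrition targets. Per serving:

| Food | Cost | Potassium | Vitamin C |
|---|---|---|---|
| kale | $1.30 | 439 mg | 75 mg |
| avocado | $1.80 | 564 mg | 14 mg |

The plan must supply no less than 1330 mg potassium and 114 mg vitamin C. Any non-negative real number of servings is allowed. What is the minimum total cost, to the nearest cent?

Minimising a linear cost over {potassium ≥ 1330, vitamin C ≥ 114, servings ≥ 0} — the optimum is at a vertex, using one or two foods.
kale only: max(1330/439, 114/75) = 3.03 servings → $3.94.
avocado only: max(1330/564, 114/14) = 8.143 servings → $14.66.
kale + avocado with both tight: 1.263 servings and 1.375 servings → $4.12.
So the least-cost plan costs $3.94.

$3.94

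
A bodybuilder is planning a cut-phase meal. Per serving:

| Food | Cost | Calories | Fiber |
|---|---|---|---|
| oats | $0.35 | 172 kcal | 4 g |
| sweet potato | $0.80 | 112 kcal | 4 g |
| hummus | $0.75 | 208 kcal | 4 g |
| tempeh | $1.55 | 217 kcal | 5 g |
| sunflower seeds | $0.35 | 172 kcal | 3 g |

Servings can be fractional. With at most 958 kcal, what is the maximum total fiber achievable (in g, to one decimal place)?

34.2 g

Fiber per kcal: sweet potato 0.03571, oats 0.02326, tempeh 0.02304, hummus 0.01923, sunflower seeds 0.01744.
With no serving limits, spend the whole calories allowance on sweet potato: 958 kcal / 112 kcal × 4 g = 34.2 g.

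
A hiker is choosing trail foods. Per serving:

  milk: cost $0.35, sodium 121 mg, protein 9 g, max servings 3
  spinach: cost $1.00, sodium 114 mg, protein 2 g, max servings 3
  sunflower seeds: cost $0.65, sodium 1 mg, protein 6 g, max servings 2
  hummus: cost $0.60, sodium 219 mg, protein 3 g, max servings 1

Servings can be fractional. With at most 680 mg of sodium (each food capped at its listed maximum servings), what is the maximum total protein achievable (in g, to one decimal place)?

Protein per mg sodium: sunflower seeds 6, milk 0.07438, spinach 0.01754, hummus 0.0137.
Take 2 servings of sunflower seeds: uses 2 mg sodium, +12.0 g protein (running total 12.0 g).
Take 3 servings of milk: uses 363 mg sodium, +27.0 g protein (running total 39.0 g).
Take 2.763 servings of spinach: uses 315 mg sodium, +5.5 g protein (running total 44.5 g).
Filling greedily by protein-per-mg sodium is optimal for one linear limit, giving 44.5 g.

44.5 g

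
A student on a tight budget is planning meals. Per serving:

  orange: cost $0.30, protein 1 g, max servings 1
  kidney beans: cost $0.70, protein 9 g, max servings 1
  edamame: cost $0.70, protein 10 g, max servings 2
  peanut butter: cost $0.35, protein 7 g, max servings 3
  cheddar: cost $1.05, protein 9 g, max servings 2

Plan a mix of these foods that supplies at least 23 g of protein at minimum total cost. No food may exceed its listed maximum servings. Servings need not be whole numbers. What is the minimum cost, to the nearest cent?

Cost per g of protein: peanut butter $0.0500, edamame $0.0700, kidney beans $0.0778, cheddar $0.1167, orange $0.3000.
Take 3 servings of peanut butter: +21.0 g protein for $1.05 (total $1.05, still need 2.0 g).
Take 0.2 servings of edamame: +2.0 g protein for $0.14 (total $1.19, still need 0.0 g).
Filling from the cheapest source first is optimal under one linear minimum: $1.19.

$1.19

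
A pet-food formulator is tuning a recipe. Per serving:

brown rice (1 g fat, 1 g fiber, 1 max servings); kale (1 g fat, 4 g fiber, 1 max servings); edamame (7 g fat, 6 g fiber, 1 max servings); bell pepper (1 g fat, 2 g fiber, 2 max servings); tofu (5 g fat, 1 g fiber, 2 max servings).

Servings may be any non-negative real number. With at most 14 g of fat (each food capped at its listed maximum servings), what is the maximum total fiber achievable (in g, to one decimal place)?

15.6 g

Fiber per g fat: kale 4, bell pepper 2, brown rice 1, edamame 0.8571, tofu 0.2.
Take 1 serving of kale: uses 1 g fat, +4.0 g fiber (running total 4.0 g).
Take 2 servings of bell pepper: uses 2 g fat, +4.0 g fiber (running total 8.0 g).
Take 1 serving of brown rice: uses 1 g fat, +1.0 g fiber (running total 9.0 g).
Take 1 serving of edamame: uses 7 g fat, +6.0 g fiber (running total 15.0 g).
Take 0.6 servings of tofu: uses 3 g fat, +0.6 g fiber (running total 15.6 g).
Greedy by best ratio exhausts the fat allowance optimally: 15.6 g.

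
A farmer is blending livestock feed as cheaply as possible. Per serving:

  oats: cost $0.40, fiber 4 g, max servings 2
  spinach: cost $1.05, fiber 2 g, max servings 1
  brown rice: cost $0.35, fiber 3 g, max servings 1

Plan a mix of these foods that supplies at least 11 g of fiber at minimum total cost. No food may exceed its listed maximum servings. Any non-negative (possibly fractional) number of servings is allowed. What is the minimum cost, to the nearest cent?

$1.15

Cost per g of fiber: oats $0.1000, brown rice $0.1167, spinach $0.5250.
Take 2 servings of oats: +8.0 g fiber for $0.80 (total $0.80, still need 3.0 g).
Take 1 serving of brown rice: +3.0 g fiber for $0.35 (total $1.15, still need 0.0 g).
Greedy by cheapest-per-g is optimal for a single linear constraint, so the minimum cost is $1.15.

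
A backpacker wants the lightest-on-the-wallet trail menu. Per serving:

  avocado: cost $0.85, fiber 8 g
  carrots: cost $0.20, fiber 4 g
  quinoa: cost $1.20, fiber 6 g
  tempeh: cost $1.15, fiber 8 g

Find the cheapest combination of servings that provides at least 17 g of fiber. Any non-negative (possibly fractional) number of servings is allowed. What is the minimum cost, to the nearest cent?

Cost per g of fiber: carrots $0.0500, avocado $0.1062, tempeh $0.1437, quinoa $0.2000.
With no serving limits, use only carrots: 17 g / 4 g = 4.25 servings × $0.20 = $0.85.

$0.85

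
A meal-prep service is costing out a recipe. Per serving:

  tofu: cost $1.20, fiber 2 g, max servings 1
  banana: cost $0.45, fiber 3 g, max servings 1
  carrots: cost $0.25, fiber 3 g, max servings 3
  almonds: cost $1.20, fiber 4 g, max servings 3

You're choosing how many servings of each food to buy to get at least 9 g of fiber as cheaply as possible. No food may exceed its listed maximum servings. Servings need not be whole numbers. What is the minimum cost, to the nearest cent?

Cost per g of fiber: carrots $0.0833, banana $0.1500, almonds $0.3000, tofu $0.6000.
Take 3 servings of carrots: +9.0 g fiber for $0.75 (total $0.75, still need 0.0 g).
Greedy by cheapest-per-g is optimal for a single linear constraint, so the minimum cost is $0.75.

$0.75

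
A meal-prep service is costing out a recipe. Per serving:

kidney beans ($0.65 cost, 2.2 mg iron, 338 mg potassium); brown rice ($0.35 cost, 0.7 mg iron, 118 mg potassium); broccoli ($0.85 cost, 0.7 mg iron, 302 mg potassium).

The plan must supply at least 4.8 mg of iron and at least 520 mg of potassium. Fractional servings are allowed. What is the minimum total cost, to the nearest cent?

Compare the cost at each extreme point of the feasible region.
kidney beans only: max(4.8/2.2, 520/338) = 2.182 servings → $1.42.
brown rice only: max(4.8/0.7, 520/118) = 6.857 servings → $2.40.
broccoli only: max(4.8/0.7, 520/302) = 6.857 servings → $5.83.
kidney beans + brown rice: intersection lies outside the first quadrant.
kidney beans + broccoli: intersection lies outside the first quadrant.
brown rice + broccoli with both targets exact would need a negative amount; discard.
The minimum over all feasible corners is $1.42.

$1.42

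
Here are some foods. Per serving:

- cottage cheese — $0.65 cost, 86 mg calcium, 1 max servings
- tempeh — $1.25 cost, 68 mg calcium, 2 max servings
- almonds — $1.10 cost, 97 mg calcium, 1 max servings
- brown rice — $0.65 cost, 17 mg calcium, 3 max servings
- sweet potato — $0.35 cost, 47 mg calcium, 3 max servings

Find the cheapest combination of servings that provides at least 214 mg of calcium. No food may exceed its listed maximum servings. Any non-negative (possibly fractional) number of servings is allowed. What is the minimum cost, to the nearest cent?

$1.60

Cost per mg of calcium: sweet potato $0.0074, cottage cheese $0.0076, almonds $0.0113, tempeh $0.0184, brown rice $0.0382.
Take 3 servings of sweet potato: +141.0 mg calcium for $1.05 (total $1.05, still need 73.0 mg).
Take 0.8488 servings of cottage cheese: +73.0 mg calcium for $0.55 (total $1.60, still need 0.0 mg).
Greedy by cheapest-per-mg is optimal for a single linear constraint, so the minimum cost is $1.60.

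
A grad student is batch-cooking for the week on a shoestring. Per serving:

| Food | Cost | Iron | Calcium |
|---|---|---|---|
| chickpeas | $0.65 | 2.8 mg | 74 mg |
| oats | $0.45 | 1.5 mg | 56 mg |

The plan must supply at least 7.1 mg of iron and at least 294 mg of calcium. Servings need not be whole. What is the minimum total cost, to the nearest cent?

$2.36

chickpeas only: max(7.1/2.8, 294/74) = 3.973 servings → $2.58.
oats only: max(7.1/1.5, 294/56) = 5.25 servings → $2.36.
chickpeas + oats: the both-tight solution has a negative serving — not a feasible corner.
The minimum over all feasible corners is $2.36.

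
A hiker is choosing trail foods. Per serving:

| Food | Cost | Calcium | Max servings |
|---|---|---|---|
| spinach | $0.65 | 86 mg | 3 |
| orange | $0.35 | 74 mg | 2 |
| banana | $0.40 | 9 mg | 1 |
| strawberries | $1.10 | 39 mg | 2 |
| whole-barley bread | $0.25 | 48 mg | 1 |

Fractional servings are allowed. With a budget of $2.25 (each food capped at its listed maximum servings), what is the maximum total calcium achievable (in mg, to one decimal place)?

368.0 mg

Calcium per dollar: orange 211.4, whole-barley bread 192, spinach 132.3, strawberries 35.45, banana 22.5.
Take 2 servings of orange: spends $0.70, +148.0 mg calcium (running total 148.0 mg).
Take 1 serving of whole-barley bread: spends $0.25, +48.0 mg calcium (running total 196.0 mg).
Take 2 servings of spinach: spends $1.30, +172.0 mg calcium (running total 368.0 mg).
Filling greedily by calcium-per-dollar is optimal for one linear limit, giving 368.0 mg.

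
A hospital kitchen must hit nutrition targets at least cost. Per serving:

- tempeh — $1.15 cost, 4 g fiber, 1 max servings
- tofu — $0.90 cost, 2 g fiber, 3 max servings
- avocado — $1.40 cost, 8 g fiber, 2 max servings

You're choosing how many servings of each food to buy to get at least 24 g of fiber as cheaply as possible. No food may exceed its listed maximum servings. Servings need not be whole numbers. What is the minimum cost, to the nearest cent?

Cost per g of fiber: avocado $0.1750, tempeh $0.2875, tofu $0.4500.
Take 2 servings of avocado: +16.0 g fiber for $2.80 (total $2.80, still need 8.0 g).
Take 1 serving of tempeh: +4.0 g fiber for $1.15 (total $3.95, still need 4.0 g).
Take 2 servings of tofu: +4.0 g fiber for $1.80 (total $5.75, still need 0.0 g).
Greedy by cheapest-per-g is optimal for a single linear constraint, so the minimum cost is $5.75.

$5.75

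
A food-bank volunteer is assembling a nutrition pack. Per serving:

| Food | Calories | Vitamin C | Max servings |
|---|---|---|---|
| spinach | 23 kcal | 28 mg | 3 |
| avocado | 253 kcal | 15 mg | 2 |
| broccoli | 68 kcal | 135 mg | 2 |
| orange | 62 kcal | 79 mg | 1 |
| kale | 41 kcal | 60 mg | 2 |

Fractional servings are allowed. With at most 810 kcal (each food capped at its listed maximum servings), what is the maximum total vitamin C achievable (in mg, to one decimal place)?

Vitamin C per kcal: broccoli 1.985, kale 1.463, orange 1.274, spinach 1.217, avocado 0.05929.
Take 2 servings of broccoli: uses 136 kcal, +270.0 mg vitamin C (running total 270.0 mg).
Take 2 servings of kale: uses 82 kcal, +120.0 mg vitamin C (running total 390.0 mg).
Take 1 serving of orange: uses 62 kcal, +79.0 mg vitamin C (running total 469.0 mg).
Take 3 servings of spinach: uses 69 kcal, +84.0 mg vitamin C (running total 553.0 mg).
Take 1.822 servings of avocado: uses 461 kcal, +27.3 mg vitamin C (running total 580.3 mg).
Filling greedily by vitamin C-per-kcal is optimal for one linear limit, giving 580.3 mg.

580.3 mg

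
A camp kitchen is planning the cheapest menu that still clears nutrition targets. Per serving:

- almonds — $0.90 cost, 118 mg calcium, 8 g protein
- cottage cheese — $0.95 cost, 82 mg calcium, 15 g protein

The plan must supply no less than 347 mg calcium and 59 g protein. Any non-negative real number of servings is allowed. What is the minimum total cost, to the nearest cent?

This is a tiny linear program; its minimum lies at a vertex of the feasible set. List the vertices and price them.
almonds only: max(347/118, 59/8) = 7.375 servings → $6.64.
cottage cheese only: max(347/82, 59/15) = 4.232 servings → $4.02.
almonds + cottage cheese with both tight: 0.3294 servings and 3.758 servings → $3.87.
Cheapest feasible corner: $3.87.

$3.87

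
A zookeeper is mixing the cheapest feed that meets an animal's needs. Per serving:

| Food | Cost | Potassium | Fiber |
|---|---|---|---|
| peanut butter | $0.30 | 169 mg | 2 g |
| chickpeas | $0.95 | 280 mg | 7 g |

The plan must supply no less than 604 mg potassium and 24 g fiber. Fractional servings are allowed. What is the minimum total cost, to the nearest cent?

$3.26

Check every corner: each single food scaled to meet both minima, and each pair solved so both constraints bind.
peanut butter only: max(604/169, 24/2) = 12 servings → $3.60.
chickpeas only: max(604/280, 24/7) = 3.429 servings → $3.26.
peanut butter + chickpeas: the both-tight solution has a negative serving — not a feasible corner.
The minimum over all feasible corners is $3.26.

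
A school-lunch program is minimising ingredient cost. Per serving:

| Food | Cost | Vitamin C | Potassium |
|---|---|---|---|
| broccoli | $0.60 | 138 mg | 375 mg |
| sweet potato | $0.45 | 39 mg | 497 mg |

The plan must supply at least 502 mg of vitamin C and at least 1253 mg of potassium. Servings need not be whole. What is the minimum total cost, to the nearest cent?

$2.18

This is a tiny linear program; its minimum lies at a vertex of the feasible set. List the vertices and price them.
broccoli only: max(502/138, 1253/375) = 3.638 servings → $2.18.
sweet potato only: max(502/39, 1253/497) = 12.87 servings → $5.79.
broccoli + sweet potato: intersection lies outside the first quadrant.
So the least-cost plan costs $2.18.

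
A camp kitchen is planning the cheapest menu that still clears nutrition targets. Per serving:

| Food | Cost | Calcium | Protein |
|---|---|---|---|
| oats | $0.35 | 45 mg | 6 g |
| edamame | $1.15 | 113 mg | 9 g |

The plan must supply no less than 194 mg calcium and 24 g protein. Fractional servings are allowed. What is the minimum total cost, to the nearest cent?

At the optimum either one food covers both requirements or two foods hit both targets exactly; no other combination can be cheaper.
oats only: max(194/45, 24/6) = 4.311 servings → $1.51.
edamame only: max(194/113, 24/9) = 2.667 servings → $3.07.
oats + edamame with both tight: 3.538 servings and 0.3077 servings → $1.59.
The minimum over all feasible corners is $1.51.

$1.51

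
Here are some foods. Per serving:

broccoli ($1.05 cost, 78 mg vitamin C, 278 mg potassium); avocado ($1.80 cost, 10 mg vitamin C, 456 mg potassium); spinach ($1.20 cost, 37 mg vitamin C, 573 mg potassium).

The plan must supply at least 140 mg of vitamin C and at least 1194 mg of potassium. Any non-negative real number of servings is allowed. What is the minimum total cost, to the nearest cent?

$2.99

With two linear requirements the optimum uses one or two foods; enumerate the corners.
broccoli only: max(140/78, 1194/278) = 4.295 servings → $4.51.
avocado only: max(140/10, 1194/456) = 14 servings → $25.20.
spinach only: max(140/37, 1194/573) = 3.784 servings → $4.54.
broccoli + avocado with both tight: 1.583 servings and 1.653 servings → $4.64.
broccoli + spinach with both tight: 1.047 servings and 1.576 servings → $2.99.
avocado + spinach: the both-tight solution has a negative serving — not a feasible corner.
Cheapest feasible corner: $2.99.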